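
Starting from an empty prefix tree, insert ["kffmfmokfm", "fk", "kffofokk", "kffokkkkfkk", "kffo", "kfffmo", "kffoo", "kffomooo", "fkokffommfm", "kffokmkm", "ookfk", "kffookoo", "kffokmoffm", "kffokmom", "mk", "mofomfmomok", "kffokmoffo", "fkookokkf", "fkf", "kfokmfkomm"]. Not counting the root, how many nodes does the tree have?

Trace insertions, counting only characters that open a new branch:
  "kffmfmokfm" → 10 new (k, f, f, m, f, m, o, k, f, m)
  "fk" → 2 new (f, k)
  "kffofokk" → prefix "kff" already present; 5 new (o, f, o, k, k)
  "kffokkkkfkk" → prefix "kffo" already present; 7 new (k, k, k, k, f, k, k)
  "kffo" → prefix "kffo" already present; 0 new (none)
  "kfffmo" → prefix "kff" already present; 3 new (f, m, o)
  "kffoo" → prefix "kffo" already present; 1 new (o)
  "kffomooo" → prefix "kffo" already present; 4 new (m, o, o, o)
  "fkokffommfm" → prefix "fk" already present; 9 new (o, k, f, f, o, m, m, f, m)
  "kffokmkm" → prefix "kffok" already present; 3 new (m, k, m)
  "ookfk" → 5 new (o, o, k, f, k)
  "kffookoo" → prefix "kffoo" already present; 3 new (k, o, o)
  "kffokmoffm" → prefix "kffokm" already present; 4 new (o, f, f, m)
  "kffokmom" → prefix "kffokmo" already present; 1 new (m)
  "mk" → 2 new (m, k)
  "mofomfmomok" → prefix "m" already present; 10 new (o, f, o, m, f, m, o, m, o, k)
  "kffokmoffo" → prefix "kffokmoff" already present; 1 new (o)
  "fkookokkf" → prefix "fko" already present; 6 new (o, k, o, k, k, f)
  "fkf" → prefix "fk" already present; 1 new (f)
  "kfokmfkomm" → prefix "kf" already present; 8 new (o, k, m, f, k, o, m, m)
Total nodes = 10 + 2 + 5 + 7 + 0 + 3 + 1 + 4 + 9 + 3 + 5 + 3 + 4 + 1 + 2 + 10 + 1 + 6 + 1 + 8 = 85

85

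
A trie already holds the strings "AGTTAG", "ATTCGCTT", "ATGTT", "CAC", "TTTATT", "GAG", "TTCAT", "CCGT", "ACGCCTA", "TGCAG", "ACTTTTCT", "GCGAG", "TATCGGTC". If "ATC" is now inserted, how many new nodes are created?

The longest prefix of "ATC" already in the trie is "AT" (length 2).
So 3 − 2 = 1 new nodes.

1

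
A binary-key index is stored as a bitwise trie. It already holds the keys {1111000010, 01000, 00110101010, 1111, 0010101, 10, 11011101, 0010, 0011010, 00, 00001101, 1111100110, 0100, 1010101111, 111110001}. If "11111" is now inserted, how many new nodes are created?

"11111" is already a full path in the trie; only an end-marker is added.
No new nodes are needed: 0.

0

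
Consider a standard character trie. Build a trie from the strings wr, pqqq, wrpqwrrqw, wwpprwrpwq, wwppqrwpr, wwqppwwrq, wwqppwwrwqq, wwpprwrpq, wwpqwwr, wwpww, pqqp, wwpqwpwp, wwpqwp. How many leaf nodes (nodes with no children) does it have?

11

A leaf is a node with no children — equivalently, the end of a word that is not a proper prefix of any other stored word.
Those words: "pqqp", "pqqq", "wrpqwrrqw", "wwppqrwpr", "wwpprwrpq", "wwpprwrpwq", "wwpqwpwp", "wwpqwwr", "wwpww", "wwqppwwrq", "wwqppwwrwqq"
Leaf count: 11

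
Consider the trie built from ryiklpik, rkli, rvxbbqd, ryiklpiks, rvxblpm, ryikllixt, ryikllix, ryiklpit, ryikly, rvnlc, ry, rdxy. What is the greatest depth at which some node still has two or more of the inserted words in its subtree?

The deepest shared node is where two words last agree before diverging.
"ryikllix" and "ryikllixt" agree on "ryikllix" (8 characters) before diverging; nothing deeper is shared.
Longest shared-prefix length: 8

8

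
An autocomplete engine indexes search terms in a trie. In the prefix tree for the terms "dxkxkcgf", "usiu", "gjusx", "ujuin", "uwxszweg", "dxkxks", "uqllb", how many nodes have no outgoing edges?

7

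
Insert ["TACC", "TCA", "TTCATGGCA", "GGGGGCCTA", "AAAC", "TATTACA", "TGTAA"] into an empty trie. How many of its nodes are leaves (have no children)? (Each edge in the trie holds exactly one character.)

Leaves are exactly the stored words that no other stored word extends.
Those words: "AAAC", "GGGGGCCTA", "TACC", "TATTACA", "TCA", "TGTAA", "TTCATGGCA"
Leaf count: 7

7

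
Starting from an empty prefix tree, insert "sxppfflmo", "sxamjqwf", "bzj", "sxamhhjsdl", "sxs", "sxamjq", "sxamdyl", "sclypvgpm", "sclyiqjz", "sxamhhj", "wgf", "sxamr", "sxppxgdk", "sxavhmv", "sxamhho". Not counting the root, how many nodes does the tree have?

Insert word by word; a character creates a node only if that edge doesn't already exist:
  "sxppfflmo" → 9 new (s, x, p, p, f, f, l, m, o)
  "sxamjqwf" → prefix "sx" already present; 6 new (a, m, j, q, w, f)
  "bzj" → 3 new (b, z, j)
  "sxamhhjsdl" → prefix "sxam" already present; 6 new (h, h, j, s, d, l)
  "sxs" → prefix "sx" already present; 1 new (s)
  "sxamjq" → prefix "sxamjq" already present; 0 new (none)
  "sxamdyl" → prefix "sxam" already present; 3 new (d, y, l)
  "sclypvgpm" → prefix "s" already present; 8 new (c, l, y, p, v, g, p, m)
  "sclyiqjz" → prefix "scly" already present; 4 new (i, q, j, z)
  "sxamhhj" → prefix "sxamhhj" already present; 0 new (none)
  "wgf" → 3 new (w, g, f)
  "sxamr" → prefix "sxam" already present; 1 new (r)
  "sxppxgdk" → prefix "sxpp" already present; 4 new (x, g, d, k)
  "sxavhmv" → prefix "sxa" already present; 4 new (v, h, m, v)
  "sxamhho" → prefix "sxamhh" already present; 1 new (o)
Total nodes = 9 + 6 + 3 + 6 + 1 + 0 + 3 + 8 + 4 + 0 + 3 + 1 + 4 + 4 + 1 = 53

53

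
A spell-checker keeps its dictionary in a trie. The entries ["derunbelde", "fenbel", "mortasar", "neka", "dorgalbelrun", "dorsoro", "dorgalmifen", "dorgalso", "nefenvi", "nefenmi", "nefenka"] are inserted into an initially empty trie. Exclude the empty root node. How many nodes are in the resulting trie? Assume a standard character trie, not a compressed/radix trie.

59

Count nodes per top-level branch (shared prefixes stored once):
  'd'-branch (derunbelde, dorgalbelrun, dorgalmifen, dorgalso, dorsoro): 32 nodes
  'f'-branch (fenbel): 6 nodes
  'm'-branch (mortasar): 8 nodes
  'n'-branch (nefenka, nefenmi, nefenvi, neka): 13 nodes
Sum: 59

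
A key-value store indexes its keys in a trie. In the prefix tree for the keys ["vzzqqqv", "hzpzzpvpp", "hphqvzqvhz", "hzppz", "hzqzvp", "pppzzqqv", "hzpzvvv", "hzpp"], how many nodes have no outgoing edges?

7

Leaves are exactly the stored words that no other stored word extends.
Those words: "hphqvzqvhz", "hzppz", "hzpzvvv", "hzpzzpvpp", "hzqzvp", "pppzzqqv", "vzzqqqv"
Leaf count: 7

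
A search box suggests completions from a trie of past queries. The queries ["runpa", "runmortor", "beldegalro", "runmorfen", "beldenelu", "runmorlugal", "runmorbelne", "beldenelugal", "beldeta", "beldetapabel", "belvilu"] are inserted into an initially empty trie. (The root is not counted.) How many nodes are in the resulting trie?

Trace insertions, counting only characters that open a new branch:
  "runpa" → 5 new (r, u, n, p, a)
  "runmortor" → prefix "run" already present; 6 new (m, o, r, t, o, r)
  "beldegalro" → 10 new (b, e, l, d, e, g, a, l, r, o)
  "runmorfen" → prefix "runmor" already present; 3 new (f, e, n)
  "beldenelu" → prefix "belde" already present; 4 new (n, e, l, u)
  "runmorlugal" → prefix "runmor" already present; 5 new (l, u, g, a, l)
  "runmorbelne" → prefix "runmor" already present; 5 new (b, e, l, n, e)
  "beldenelugal" → prefix "beldenelu" already present; 3 new (g, a, l)
  "beldeta" → prefix "belde" already present; 2 new (t, a)
  "beldetapabel" → prefix "beldeta" already present; 5 new (p, a, b, e, l)
  "belvilu" → prefix "bel" already present; 4 new (v, i, l, u)
Total nodes = 5 + 6 + 10 + 3 + 4 + 5 + 5 + 3 + 2 + 5 + 4 = 52

52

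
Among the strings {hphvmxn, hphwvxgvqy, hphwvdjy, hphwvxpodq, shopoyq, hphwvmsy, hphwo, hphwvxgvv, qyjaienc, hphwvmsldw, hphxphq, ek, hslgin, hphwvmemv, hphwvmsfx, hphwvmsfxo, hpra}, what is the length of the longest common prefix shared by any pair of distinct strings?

9

Equivalently: take the maximum, over all pairs, of their longest common prefix length.
"hphwvmsfx" and "hphwvmsfxo" agree on "hphwvmsfx" (9 characters) before diverging; nothing deeper is shared.
Longest shared-prefix length: 9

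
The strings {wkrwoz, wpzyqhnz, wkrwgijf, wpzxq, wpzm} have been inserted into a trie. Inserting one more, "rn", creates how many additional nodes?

2

Nothing in the trie begins with "r"; the whole of "rn" is new.
2 − 0 = 2 new nodes.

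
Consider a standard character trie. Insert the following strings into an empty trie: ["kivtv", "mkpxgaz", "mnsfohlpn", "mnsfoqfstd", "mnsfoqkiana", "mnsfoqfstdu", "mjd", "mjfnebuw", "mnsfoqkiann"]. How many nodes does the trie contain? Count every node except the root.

40

Trie structure (* marks end of a word):
(root)
├─ k
│  └─ i
│     └─ v
│        └─ t
│           └─ v *
└─ m
   ├─ j
   │  ├─ d *
   │  └─ f
   │     └─ n
   │        └─ e
   │           └─ b
   │              └─ u
   │                 └─ w *
   ├─ k
   │  └─ p
   │     └─ x
   │        └─ g
   │           └─ a
   │              └─ z *
   └─ n
      └─ s
         └─ f
            └─ o
               ├─ h
               │  └─ l
               │     └─ p
               │        └─ n *
               └─ q
                  ├─ f
                  │  └─ s
                  │     └─ t
                  │        └─ d *
                  │           └─ u *
                  └─ k
                     └─ i
                        └─ a
                           └─ n
                              ├─ a *
                              └─ n *
Counting every labelled node above: 40.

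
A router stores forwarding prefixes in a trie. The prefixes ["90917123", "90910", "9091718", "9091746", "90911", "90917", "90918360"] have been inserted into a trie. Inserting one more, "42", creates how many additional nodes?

"42" shares no prefix with any stored word, so all 2 characters open new nodes.
2 − 0 = 2 new nodes.

2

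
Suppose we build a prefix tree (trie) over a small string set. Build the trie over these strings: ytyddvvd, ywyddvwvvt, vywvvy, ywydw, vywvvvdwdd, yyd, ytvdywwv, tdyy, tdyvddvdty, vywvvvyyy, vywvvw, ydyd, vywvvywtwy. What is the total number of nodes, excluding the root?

59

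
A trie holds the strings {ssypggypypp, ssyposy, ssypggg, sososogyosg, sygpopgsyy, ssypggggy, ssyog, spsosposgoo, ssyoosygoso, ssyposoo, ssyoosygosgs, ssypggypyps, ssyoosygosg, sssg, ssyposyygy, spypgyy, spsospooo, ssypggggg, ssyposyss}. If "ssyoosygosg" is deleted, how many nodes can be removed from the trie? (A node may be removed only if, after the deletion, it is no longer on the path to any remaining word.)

After clearing the end-marker at "ssyoosygosg", prune upward until reaching a node still needed by another word.
Every node on "ssyoosygosg" is still needed (e.g. by "ssyoosygosgs"), so nothing is freed.
Nodes removed: 0

0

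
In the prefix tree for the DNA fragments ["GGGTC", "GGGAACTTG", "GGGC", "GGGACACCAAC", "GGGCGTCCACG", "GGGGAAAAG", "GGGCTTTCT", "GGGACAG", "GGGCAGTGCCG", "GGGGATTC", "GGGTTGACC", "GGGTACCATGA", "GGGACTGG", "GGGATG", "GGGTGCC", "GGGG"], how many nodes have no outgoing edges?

14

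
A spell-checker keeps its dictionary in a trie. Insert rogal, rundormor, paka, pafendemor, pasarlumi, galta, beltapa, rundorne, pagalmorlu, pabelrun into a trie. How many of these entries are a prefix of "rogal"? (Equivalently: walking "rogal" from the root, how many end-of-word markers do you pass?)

Walk "rogal" from the root; an end-of-word marker is hit whenever a stored word is a prefix of "rogal".
Prefixes of the query that are stored words: "rogal"
Count: 1

1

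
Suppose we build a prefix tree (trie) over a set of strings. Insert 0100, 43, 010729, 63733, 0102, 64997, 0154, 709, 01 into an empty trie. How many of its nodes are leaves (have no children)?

8

Leaves are exactly the stored words that no other stored word extends.
Those words: "0100", "0102", "010729", "0154", "43", "63733", "64997", "709"
Leaf count: 8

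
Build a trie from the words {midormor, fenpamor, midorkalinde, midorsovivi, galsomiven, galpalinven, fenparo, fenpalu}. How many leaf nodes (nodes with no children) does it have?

8

Leaves are exactly the stored words that no other stored word extends.
Those words: "fenpalu", "fenpamor", "fenparo", "galpalinven", "galsomiven", "midorkalinde", "midormor", "midorsovivi"
Leaf count: 8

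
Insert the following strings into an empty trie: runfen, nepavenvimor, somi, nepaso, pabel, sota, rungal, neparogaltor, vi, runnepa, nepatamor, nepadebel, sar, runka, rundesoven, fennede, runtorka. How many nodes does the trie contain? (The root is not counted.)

Insert word by word; a character creates a node only if that edge doesn't already exist:
  "runfen" → 6 new (r, u, n, f, e, n)
  "nepavenvimor" → 12 new (n, e, p, a, v, e, n, v, i, m, o, r)
  "somi" → 4 new (s, o, m, i)
  "nepaso" → prefix "nepa" already present; 2 new (s, o)
  "pabel" → 5 new (p, a, b, e, l)
  "sota" → prefix "so" already present; 2 new (t, a)
  "rungal" → prefix "run" already present; 3 new (g, a, l)
  "neparogaltor" → prefix "nepa" already present; 8 new (r, o, g, a, l, t, o, r)
  "vi" → 2 new (v, i)
  "runnepa" → prefix "run" already present; 4 new (n, e, p, a)
  "nepatamor" → prefix "nepa" already present; 5 new (t, a, m, o, r)
  "nepadebel" → prefix "nepa" already present; 5 new (d, e, b, e, l)
  "sar" → prefix "s" already present; 2 new (a, r)
  "runka" → prefix "run" already present; 2 new (k, a)
  "rundesoven" → prefix "run" already present; 7 new (d, e, s, o, v, e, n)
  "fennede" → 7 new (f, e, n, n, e, d, e)
  "runtorka" → prefix "run" already present; 5 new (t, o, r, k, a)
Total nodes = 6 + 12 + 4 + 2 + 5 + 2 + 3 + 8 + 2 + 4 + 5 + 5 + 2 + 2 + 7 + 7 + 5 = 81

81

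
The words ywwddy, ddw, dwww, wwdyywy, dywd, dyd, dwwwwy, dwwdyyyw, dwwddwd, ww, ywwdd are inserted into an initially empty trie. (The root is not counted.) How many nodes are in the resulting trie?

33

Insert word by word; a character creates a node only if that edge doesn't already exist:
  "ywwddy" → 6 new (y, w, w, d, d, y)
  "ddw" → 3 new (d, d, w)
  "dwww" → prefix "d" already present; 3 new (w, w, w)
  "wwdyywy" → 7 new (w, w, d, y, y, w, y)
  "dywd" → prefix "d" already present; 3 new (y, w, d)
  "dyd" → prefix "dy" already present; 1 new (d)
  "dwwwwy" → prefix "dwww" already present; 2 new (w, y)
  "dwwdyyyw" → prefix "dww" already present; 5 new (d, y, y, y, w)
  "dwwddwd" → prefix "dwwd" already present; 3 new (d, w, d)
  "ww" → prefix "ww" already present; 0 new (none)
  "ywwdd" → prefix "ywwdd" already present; 0 new (none)
Total nodes = 6 + 3 + 3 + 7 + 3 + 1 + 2 + 5 + 3 + 0 + 0 = 33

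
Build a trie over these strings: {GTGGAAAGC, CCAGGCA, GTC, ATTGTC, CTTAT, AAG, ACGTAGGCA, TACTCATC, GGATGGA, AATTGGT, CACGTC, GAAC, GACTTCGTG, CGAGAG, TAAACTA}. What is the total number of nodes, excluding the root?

81

Trace insertions, counting only characters that open a new branch:
  "GTGGAAAGC" → 9 new (G, T, G, G, A, A, A, G, C)
  "CCAGGCA" → 7 new (C, C, A, G, G, C, A)
  "GTC" → prefix "GT" already present; 1 new (C)
  "ATTGTC" → 6 new (A, T, T, G, T, C)
  "CTTAT" → prefix "C" already present; 4 new (T, T, A, T)
  "AAG" → prefix "A" already present; 2 new (A, G)
  "ACGTAGGCA" → prefix "A" already present; 8 new (C, G, T, A, G, G, C, A)
  "TACTCATC" → 8 new (T, A, C, T, C, A, T, C)
  "GGATGGA" → prefix "G" already present; 6 new (G, A, T, G, G, A)
  "AATTGGT" → prefix "AA" already present; 5 new (T, T, G, G, T)
  "CACGTC" → prefix "C" already present; 5 new (A, C, G, T, C)
  "GAAC" → prefix "G" already present; 3 new (A, A, C)
  "GACTTCGTG" → prefix "GA" already present; 7 new (C, T, T, C, G, T, G)
  "CGAGAG" → prefix "C" already present; 5 new (G, A, G, A, G)
  "TAAACTA" → prefix "TA" already present; 5 new (A, A, C, T, A)
Total nodes = 9 + 7 + 1 + 6 + 4 + 2 + 8 + 8 + 6 + 5 + 5 + 3 + 7 + 5 + 5 = 81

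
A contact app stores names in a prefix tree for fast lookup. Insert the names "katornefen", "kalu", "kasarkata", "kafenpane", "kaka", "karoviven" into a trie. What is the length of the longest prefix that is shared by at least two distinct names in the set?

2

The deepest shared node is where two words last agree before diverging.
"kafenpane" and "kaka" agree on "ka" (2 characters) before diverging; nothing deeper is shared.
Longest shared-prefix length: 2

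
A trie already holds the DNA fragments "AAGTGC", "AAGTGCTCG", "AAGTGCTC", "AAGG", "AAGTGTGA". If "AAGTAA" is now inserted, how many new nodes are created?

"AAGT" is already a path in the trie; the remaining "AA" must be added.
So 6 − 4 = 2 new nodes.

2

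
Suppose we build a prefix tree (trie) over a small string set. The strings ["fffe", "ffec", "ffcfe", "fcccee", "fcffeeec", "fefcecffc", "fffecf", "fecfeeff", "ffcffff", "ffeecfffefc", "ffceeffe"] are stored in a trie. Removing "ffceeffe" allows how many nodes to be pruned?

5

Walk "ffceeffe" from the leaf back toward the root, removing each node that no remaining word uses.
The suffix "eeffe" (5 nodes) is used only by "ffceeffe"; the node for "ffc" still has the child "f", so pruning stops there.
Nodes removed: 5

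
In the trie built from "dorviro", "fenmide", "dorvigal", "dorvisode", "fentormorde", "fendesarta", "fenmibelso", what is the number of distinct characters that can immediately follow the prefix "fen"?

Walk "fen" from the root, arriving at one node.
Characters that immediately follow "fen" among the stored strings: {d, m, t}.
That node has 3 child edges.

3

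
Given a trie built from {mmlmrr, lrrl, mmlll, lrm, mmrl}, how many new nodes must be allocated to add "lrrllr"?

"lrrl" is already a path in the trie; the remaining "lr" must be added.
New nodes needed: |"lrrllr"| − 4 = 6 − 4 = 2.

2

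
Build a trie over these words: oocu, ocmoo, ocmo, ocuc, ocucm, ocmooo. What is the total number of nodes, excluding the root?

12

Count nodes per top-level branch (shared prefixes stored once):
  'o'-branch (ocmo, ocmoo, ocmooo, ocuc, ocucm, oocu): 12 nodes
Sum: 12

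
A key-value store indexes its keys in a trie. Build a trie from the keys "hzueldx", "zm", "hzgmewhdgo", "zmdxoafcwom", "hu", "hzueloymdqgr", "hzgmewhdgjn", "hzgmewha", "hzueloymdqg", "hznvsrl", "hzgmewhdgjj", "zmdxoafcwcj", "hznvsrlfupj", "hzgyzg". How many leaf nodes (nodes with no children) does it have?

Leaves are exactly the stored words that no other stored word extends.
Those words: "hu", "hzgmewha", "hzgmewhdgjj", "hzgmewhdgjn", "hzgmewhdgo", "hzgyzg", "hznvsrlfupj", "hzueldx", "hzueloymdqgr", "zmdxoafcwcj", "zmdxoafcwom"
Leaf count: 11

11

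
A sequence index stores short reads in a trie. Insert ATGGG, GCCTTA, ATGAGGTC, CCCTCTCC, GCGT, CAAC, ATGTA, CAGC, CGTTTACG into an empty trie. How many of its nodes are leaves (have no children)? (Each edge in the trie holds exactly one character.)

9

Leaves are exactly the stored words that no other stored word extends.
Those words: "ATGAGGTC", "ATGGG", "ATGTA", "CAAC", "CAGC", "CCCTCTCC", "CGTTTACG", "GCCTTA", "GCGT"
Leaf count: 9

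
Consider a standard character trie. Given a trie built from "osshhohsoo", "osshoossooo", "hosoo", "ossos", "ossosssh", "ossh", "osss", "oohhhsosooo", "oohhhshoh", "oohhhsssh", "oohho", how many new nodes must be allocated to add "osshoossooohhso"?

The longest prefix of "osshoossooohhso" already in the trie is "osshoossooo" (length 11).
Each of the 4 remaining characters creates one node.

4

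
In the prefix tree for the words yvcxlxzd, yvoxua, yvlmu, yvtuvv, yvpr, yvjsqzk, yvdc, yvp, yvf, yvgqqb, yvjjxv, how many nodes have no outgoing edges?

10

Leaves are exactly the stored words that no other stored word extends.
Those words: "yvcxlxzd", "yvdc", "yvf", "yvgqqb", "yvjjxv", "yvjsqzk", "yvlmu", "yvoxua", "yvpr", "yvtuvv"
Leaf count: 10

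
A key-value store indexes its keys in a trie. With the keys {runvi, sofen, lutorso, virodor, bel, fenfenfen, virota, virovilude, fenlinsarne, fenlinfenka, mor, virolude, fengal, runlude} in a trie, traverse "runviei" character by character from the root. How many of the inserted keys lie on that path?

Walk "runviei" from the root; an end-of-word marker is hit whenever a stored word is a prefix of "runviei".
Prefixes of the query that are stored words: "runvi"
Count: 1

1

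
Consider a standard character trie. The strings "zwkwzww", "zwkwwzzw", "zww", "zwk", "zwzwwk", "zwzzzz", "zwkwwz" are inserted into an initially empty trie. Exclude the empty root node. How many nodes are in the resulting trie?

Trie structure (* marks end of a word):
(root)
└─ z
   └─ w
      ├─ k *
      │  └─ w
      │     ├─ w
      │     │  └─ z *
      │     │     └─ z
      │     │        └─ w *
      │     └─ z
      │        └─ w
      │           └─ w *
      ├─ w *
      └─ z
         ├─ w
         │  └─ w
         │     └─ k *
         └─ z
            └─ z
               └─ z *
Counting every labelled node above: 19.

19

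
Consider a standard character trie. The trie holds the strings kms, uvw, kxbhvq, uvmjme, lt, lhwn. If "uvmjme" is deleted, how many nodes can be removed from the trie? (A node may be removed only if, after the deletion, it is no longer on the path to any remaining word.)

A node on "uvmjme"'s path can go only if nothing else ends at it or branches off below it.
The suffix "mjme" (4 nodes) is used only by "uvmjme"; the node for "uv" still has the child "w", so pruning stops there.
Nodes removed: 4

4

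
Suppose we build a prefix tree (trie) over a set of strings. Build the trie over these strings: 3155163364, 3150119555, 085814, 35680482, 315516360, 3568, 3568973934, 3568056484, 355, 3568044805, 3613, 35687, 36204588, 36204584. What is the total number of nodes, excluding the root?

For each word, the new-node count is its length minus the longest prefix already in the trie:
  "3155163364" → 10 new (3, 1, 5, 5, 1, 6, 3, 3, 6, 4)
  "3150119555" → prefix "315" already present; 7 new (0, 1, 1, 9, 5, 5, 5)
  "085814" → 6 new (0, 8, 5, 8, 1, 4)
  "35680482" → prefix "3" already present; 7 new (5, 6, 8, 0, 4, 8, 2)
  "315516360" → prefix "3155163" already present; 2 new (6, 0)
  "3568" → prefix "3568" already present; 0 new (none)
  "3568973934" → prefix "3568" already present; 6 new (9, 7, 3, 9, 3, 4)
  "3568056484" → prefix "35680" already present; 5 new (5, 6, 4, 8, 4)
  "355" → prefix "35" already present; 1 new (5)
  "3568044805" → prefix "356804" already present; 4 new (4, 8, 0, 5)
  "3613" → prefix "3" already present; 3 new (6, 1, 3)
  "35687" → prefix "3568" already present; 1 new (7)
  "36204588" → prefix "36" already present; 6 new (2, 0, 4, 5, 8, 8)
  "36204584" → prefix "3620458" already present; 1 new (4)
Total nodes = 10 + 7 + 6 + 7 + 2 + 0 + 6 + 5 + 1 + 4 + 3 + 1 + 6 + 1 = 59

59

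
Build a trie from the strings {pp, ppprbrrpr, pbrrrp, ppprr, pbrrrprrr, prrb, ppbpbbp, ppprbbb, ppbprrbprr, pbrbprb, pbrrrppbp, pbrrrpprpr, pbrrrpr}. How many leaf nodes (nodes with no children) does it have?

10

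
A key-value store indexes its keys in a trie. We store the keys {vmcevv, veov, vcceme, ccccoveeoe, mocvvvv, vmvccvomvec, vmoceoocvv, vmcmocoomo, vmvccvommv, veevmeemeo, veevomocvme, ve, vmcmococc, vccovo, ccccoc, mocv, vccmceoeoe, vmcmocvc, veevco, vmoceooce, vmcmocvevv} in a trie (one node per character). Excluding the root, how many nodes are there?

93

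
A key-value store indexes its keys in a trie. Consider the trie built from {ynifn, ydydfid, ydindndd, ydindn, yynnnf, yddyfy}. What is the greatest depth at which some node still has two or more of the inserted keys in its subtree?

Equivalently: take the maximum, over all pairs, of their longest common prefix length.
"ydindn" and "ydindndd" agree on "ydindn" (6 characters) before diverging; nothing deeper is shared.
Longest shared-prefix length: 6

6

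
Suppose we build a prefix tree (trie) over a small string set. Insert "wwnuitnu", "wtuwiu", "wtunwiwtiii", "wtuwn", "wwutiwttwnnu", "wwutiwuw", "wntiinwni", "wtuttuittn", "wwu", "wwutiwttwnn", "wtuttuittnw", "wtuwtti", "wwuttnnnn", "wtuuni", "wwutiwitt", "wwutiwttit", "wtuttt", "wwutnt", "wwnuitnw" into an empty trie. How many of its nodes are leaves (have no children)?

16

A leaf is a node with no children — equivalently, the end of a word that is not a proper prefix of any other stored word.
Those words: "wntiinwni", "wtunwiwtiii", "wtuttt", "wtuttuittnw", "wtuuni", "wtuwiu", "wtuwn", "wtuwtti", "wwnuitnu", "wwnuitnw", "wwutiwitt", "wwutiwttit", "wwutiwttwnnu", "wwutiwuw", "wwutnt", "wwuttnnnn"
Leaf count: 16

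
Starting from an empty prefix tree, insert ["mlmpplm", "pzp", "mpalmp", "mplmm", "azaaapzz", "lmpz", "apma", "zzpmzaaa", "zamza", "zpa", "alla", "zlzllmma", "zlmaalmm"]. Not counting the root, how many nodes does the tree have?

Insert word by word; a character creates a node only if that edge doesn't already exist:
  "mlmpplm" → 7 new (m, l, m, p, p, l, m)
  "pzp" → 3 new (p, z, p)
  "mpalmp" → prefix "m" already present; 5 new (p, a, l, m, p)
  "mplmm" → prefix "mp" already present; 3 new (l, m, m)
  "azaaapzz" → 8 new (a, z, a, a, a, p, z, z)
  "lmpz" → 4 new (l, m, p, z)
  "apma" → prefix "a" already present; 3 new (p, m, a)
  "zzpmzaaa" → 8 new (z, z, p, m, z, a, a, a)
  "zamza" → prefix "z" already present; 4 new (a, m, z, a)
  "zpa" → prefix "z" already present; 2 new (p, a)
  "alla" → prefix "a" already present; 3 new (l, l, a)
  "zlzllmma" → prefix "z" already present; 7 new (l, z, l, l, m, m, a)
  "zlmaalmm" → prefix "zl" already present; 6 new (m, a, a, l, m, m)
Total nodes = 7 + 3 + 5 + 3 + 8 + 4 + 3 + 8 + 4 + 2 + 3 + 7 + 6 = 63

63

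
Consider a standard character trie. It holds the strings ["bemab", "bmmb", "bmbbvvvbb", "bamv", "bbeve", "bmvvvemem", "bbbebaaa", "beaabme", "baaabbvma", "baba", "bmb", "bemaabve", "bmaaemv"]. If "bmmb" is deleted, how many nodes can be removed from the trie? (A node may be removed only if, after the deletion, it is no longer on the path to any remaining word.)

2

After clearing the end-marker at "bmmb", prune upward until reaching a node still needed by another word.
The suffix "mb" (2 nodes) is used only by "bmmb"; the node for "bm" still has the child "b", so pruning stops there.
Nodes removed: 2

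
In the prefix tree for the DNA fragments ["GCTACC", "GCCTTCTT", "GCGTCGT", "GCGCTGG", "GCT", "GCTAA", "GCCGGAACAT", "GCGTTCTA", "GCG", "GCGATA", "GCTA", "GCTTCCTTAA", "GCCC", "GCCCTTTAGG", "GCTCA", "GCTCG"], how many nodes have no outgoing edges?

A leaf is a node with no children — equivalently, the end of a word that is not a proper prefix of any other stored word.
Those words: "GCCCTTTAGG", "GCCGGAACAT", "GCCTTCTT", "GCGATA", "GCGCTGG", "GCGTCGT", "GCGTTCTA", "GCTAA", "GCTACC", "GCTCA", "GCTCG", "GCTTCCTTAA"
Leaf count: 12

12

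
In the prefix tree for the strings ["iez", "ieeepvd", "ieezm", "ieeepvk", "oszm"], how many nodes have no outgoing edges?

5

Leaves are exactly the stored words that no other stored word extends.
Those words: "ieeepvd", "ieeepvk", "ieezm", "iez", "oszm"
Leaf count: 5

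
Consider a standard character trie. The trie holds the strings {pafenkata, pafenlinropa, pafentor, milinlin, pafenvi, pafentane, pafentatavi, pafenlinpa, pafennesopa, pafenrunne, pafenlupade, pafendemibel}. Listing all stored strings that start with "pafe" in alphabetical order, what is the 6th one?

pafennesopa

DFS of the "pafe" subtree visits, in order: "pafendemibel", "pafenkata", "pafenlinpa", "pafenlinropa", "pafenlupade", "pafennesopa", "pafenrunne", "pafentane", "pafentatavi", "pafentor", "pafenvi"
Position 6: pafennesopa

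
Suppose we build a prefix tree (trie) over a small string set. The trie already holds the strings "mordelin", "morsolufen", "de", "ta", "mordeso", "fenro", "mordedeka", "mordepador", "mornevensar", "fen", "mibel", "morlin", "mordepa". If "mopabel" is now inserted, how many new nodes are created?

5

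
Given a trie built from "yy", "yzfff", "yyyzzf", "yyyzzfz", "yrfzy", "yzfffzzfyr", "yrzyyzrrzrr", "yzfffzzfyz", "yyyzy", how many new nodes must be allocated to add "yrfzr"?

1

"yrfz" is already a path in the trie; the remaining "r" must be added.
New nodes needed: |"yrfzr"| − 4 = 5 − 4 = 1.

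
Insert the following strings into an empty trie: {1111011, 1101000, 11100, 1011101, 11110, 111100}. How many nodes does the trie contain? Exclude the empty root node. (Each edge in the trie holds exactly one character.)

Count nodes per top-level branch (shared prefixes stored once):
  '1'-branch (1011101, 1101000, 11100, 11110, 111100, 1111011): 21 nodes
Sum: 21

21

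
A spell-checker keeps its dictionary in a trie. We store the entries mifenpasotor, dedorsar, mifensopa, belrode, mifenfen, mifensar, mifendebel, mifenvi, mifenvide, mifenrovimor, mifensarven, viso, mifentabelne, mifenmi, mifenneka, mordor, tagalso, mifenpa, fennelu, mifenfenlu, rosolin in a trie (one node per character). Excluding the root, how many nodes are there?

100

Trace insertions, counting only characters that open a new branch:
  "mifenpasotor" → 12 new (m, i, f, e, n, p, a, s, o, t, o, r)
  "dedorsar" → 8 new (d, e, d, o, r, s, a, r)
  "mifensopa" → prefix "mifen" already present; 4 new (s, o, p, a)
  "belrode" → 7 new (b, e, l, r, o, d, e)
  "mifenfen" → prefix "mifen" already present; 3 new (f, e, n)
  "mifensar" → prefix "mifens" already present; 2 new (a, r)
  "mifendebel" → prefix "mifen" already present; 5 new (d, e, b, e, l)
  "mifenvi" → prefix "mifen" already present; 2 new (v, i)
  "mifenvide" → prefix "mifenvi" already present; 2 new (d, e)
  "mifenrovimor" → prefix "mifen" already present; 7 new (r, o, v, i, m, o, r)
  "mifensarven" → prefix "mifensar" already present; 3 new (v, e, n)
  "viso" → 4 new (v, i, s, o)
  "mifentabelne" → prefix "mifen" already present; 7 new (t, a, b, e, l, n, e)
  "mifenmi" → prefix "mifen" already present; 2 new (m, i)
  "mifenneka" → prefix "mifen" already present; 4 new (n, e, k, a)
  "mordor" → prefix "m" already present; 5 new (o, r, d, o, r)
  "tagalso" → 7 new (t, a, g, a, l, s, o)
  "mifenpa" → prefix "mifenpa" already present; 0 new (none)
  "fennelu" → 7 new (f, e, n, n, e, l, u)
  "mifenfenlu" → prefix "mifenfen" already present; 2 new (l, u)
  "rosolin" → 7 new (r, o, s, o, l, i, n)
Total nodes = 12 + 8 + 4 + 7 + 3 + 2 + 5 + 2 + 2 + 7 + 3 + 4 + 7 + 2 + 4 + 5 + 7 + 0 + 7 + 2 + 7 = 100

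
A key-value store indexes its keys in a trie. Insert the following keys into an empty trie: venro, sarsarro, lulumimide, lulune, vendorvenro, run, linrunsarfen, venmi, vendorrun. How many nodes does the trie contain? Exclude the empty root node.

Count nodes per top-level branch (shared prefixes stored once):
  'l'-branch (linrunsarfen, lulumimide, lulune): 23 nodes
  'r'-branch (run): 3 nodes
  's'-branch (sarsarro): 8 nodes
  'v'-branch (vendorrun, vendorvenro, venmi, venro): 18 nodes
Sum: 52

52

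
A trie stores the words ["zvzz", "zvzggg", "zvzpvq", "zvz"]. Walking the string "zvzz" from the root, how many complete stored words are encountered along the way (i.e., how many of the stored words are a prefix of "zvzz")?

Walk "zvzz" from the root; an end-of-word marker is hit whenever a stored word is a prefix of "zvzz".
Prefixes of the query that are stored words: "zvz", "zvzz"
Count: 2

2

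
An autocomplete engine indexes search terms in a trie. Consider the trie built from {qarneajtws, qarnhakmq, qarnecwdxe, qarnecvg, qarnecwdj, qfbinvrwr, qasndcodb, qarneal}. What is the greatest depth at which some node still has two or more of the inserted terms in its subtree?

8

The deepest shared node is where two words last agree before diverging.
e.g. "qarnecwdj" and "qarnecwdxe" share the prefix "qarnecwd" of length 8; no pair shares a longer one.
Longest shared-prefix length: 8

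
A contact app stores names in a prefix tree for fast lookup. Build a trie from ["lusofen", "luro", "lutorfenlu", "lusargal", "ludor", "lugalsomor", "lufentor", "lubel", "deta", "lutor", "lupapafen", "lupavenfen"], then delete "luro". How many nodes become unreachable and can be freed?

2

After clearing the end-marker at "luro", prune upward until reaching a node still needed by another word.
The suffix "ro" (2 nodes) is used only by "luro"; the node for "lu" still has the child "s", so pruning stops there.
Nodes removed: 2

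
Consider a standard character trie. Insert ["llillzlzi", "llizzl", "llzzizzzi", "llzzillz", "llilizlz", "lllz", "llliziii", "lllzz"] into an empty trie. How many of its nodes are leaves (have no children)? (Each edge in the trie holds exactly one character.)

7

Leaves are exactly the stored words that no other stored word extends.
Those words: "llilizlz", "llillzlzi", "llizzl", "llliziii", "lllzz", "llzzillz", "llzzizzzi"
Leaf count: 7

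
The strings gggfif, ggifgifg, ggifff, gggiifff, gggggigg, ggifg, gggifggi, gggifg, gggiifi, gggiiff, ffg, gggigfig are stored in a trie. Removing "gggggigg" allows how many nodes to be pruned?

Walk "gggggigg" from the leaf back toward the root, removing each node that no remaining word uses.
The suffix "ggigg" (5 nodes) is used only by "gggggigg"; the node for "ggg" still has the child "f", so pruning stops there.
Nodes removed: 5

5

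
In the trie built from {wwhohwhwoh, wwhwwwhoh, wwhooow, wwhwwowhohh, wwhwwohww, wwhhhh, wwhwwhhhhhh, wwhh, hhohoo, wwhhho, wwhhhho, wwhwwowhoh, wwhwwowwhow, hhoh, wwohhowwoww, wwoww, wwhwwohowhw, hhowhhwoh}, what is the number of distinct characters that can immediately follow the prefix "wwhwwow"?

2

Walk "wwhwwow" from the root, arriving at one node.
Distinct next characters after "wwhwwow": h, w.
That node has 2 child edges.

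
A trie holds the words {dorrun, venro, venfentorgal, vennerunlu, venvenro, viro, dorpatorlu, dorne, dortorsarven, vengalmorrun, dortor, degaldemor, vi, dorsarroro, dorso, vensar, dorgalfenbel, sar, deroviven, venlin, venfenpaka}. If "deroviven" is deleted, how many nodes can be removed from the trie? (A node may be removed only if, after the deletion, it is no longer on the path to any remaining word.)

A node on "deroviven"'s path can go only if nothing else ends at it or branches off below it.
The suffix "roviven" (7 nodes) is used only by "deroviven"; the node for "de" still has the child "g", so pruning stops there.
Nodes removed: 7

7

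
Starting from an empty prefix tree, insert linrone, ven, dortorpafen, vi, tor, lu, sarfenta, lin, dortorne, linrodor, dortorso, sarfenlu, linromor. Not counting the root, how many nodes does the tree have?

For each word, the new-node count is its length minus the longest prefix already in the trie:
  "linrone" → 7 new (l, i, n, r, o, n, e)
  "ven" → 3 new (v, e, n)
  "dortorpafen" → 11 new (d, o, r, t, o, r, p, a, f, e, n)
  "vi" → prefix "v" already present; 1 new (i)
  "tor" → 3 new (t, o, r)
  "lu" → prefix "l" already present; 1 new (u)
  "sarfenta" → 8 new (s, a, r, f, e, n, t, a)
  "lin" → prefix "lin" already present; 0 new (none)
  "dortorne" → prefix "dortor" already present; 2 new (n, e)
  "linrodor" → prefix "linro" already present; 3 new (d, o, r)
  "dortorso" → prefix "dortor" already present; 2 new (s, o)
  "sarfenlu" → prefix "sarfen" already present; 2 new (l, u)
  "linromor" → prefix "linro" already present; 3 new (m, o, r)
Total nodes = 7 + 3 + 11 + 1 + 3 + 1 + 8 + 0 + 2 + 3 + 2 + 2 + 3 = 46

46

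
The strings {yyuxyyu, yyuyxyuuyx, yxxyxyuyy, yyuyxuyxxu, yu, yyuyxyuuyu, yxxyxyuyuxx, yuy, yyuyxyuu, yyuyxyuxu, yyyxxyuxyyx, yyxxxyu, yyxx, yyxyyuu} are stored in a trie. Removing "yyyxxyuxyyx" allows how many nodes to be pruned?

9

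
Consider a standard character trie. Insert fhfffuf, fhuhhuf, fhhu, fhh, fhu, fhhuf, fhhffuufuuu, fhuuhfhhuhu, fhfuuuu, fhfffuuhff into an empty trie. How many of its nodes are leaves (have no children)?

7

A leaf is a node with no children — equivalently, the end of a word that is not a proper prefix of any other stored word.
Those words: "fhfffuf", "fhfffuuhff", "fhfuuuu", "fhhffuufuuu", "fhhuf", "fhuhhuf", "fhuuhfhhuhu"
Leaf count: 7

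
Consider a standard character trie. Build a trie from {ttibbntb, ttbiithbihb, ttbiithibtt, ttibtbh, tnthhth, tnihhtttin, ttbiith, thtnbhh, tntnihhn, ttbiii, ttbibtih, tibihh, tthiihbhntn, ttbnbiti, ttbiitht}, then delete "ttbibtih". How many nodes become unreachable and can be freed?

After clearing the end-marker at "ttbibtih", prune upward until reaching a node still needed by another word.
The suffix "btih" (4 nodes) is used only by "ttbibtih"; the node for "ttbi" still has the child "i", so pruning stops there.
Nodes removed: 4

4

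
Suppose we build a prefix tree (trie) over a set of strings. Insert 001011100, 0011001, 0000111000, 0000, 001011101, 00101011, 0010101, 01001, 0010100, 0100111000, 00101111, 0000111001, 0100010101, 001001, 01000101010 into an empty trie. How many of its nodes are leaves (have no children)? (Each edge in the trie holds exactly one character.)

A leaf is a node with no children — equivalently, the end of a word that is not a proper prefix of any other stored word.
Those words: "0000111000", "0000111001", "001001", "0010100", "00101011", "001011100", "001011101", "00101111", "0011001", "01000101010", "0100111000"
Leaf count: 11

11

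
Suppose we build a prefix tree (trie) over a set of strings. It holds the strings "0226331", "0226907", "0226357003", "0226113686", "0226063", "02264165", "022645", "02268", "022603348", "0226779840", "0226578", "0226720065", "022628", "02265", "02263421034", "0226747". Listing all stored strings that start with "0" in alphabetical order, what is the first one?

Filter for "0…" and sort: "022603348", "0226063", "0226113686", "022628", "0226331", "02263421034", "0226357003", "02264165", "022645", "02265", "0226578", "0226720065", "0226747", "0226779840", "02268", "0226907"
The 1st is 022603348.

022603348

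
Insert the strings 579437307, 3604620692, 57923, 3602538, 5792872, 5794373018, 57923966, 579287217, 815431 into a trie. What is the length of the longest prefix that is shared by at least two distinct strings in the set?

The deepest shared node is where two words last agree before diverging.
e.g. "5794373018" and "579437307" share the prefix "57943730" of length 8; no pair shares a longer one.
Longest shared-prefix length: 8

8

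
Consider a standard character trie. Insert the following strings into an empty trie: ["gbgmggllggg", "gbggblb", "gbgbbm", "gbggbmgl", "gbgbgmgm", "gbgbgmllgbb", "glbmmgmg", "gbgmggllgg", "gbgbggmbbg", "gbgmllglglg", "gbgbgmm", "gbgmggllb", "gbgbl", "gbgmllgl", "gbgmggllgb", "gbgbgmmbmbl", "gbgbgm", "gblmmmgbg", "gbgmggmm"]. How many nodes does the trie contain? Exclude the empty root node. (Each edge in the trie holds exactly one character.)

66

Count nodes per top-level branch (shared prefixes stored once):
  'g'-branch (gbgbbm, gbgbggmbbg, gbgbgm, gbgbgmgm, gbgbgmllgbb, gbgbgmm, gbgbgmmbmbl, gbgbl, gbggblb, gbggbmgl, gbgmggllb, gbgmggllgb, gbgmggllgg, gbgmggllggg, gbgmggmm, gbgmllgl, gbgmllglglg, gblmmmgbg, glbmmgmg): 66 nodes
Sum: 66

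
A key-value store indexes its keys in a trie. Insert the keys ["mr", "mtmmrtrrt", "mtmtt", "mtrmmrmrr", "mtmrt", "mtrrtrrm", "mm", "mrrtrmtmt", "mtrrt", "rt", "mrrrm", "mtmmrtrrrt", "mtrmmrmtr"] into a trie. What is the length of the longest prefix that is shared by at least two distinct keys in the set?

8

Look for the deepest trie node that still has at least two words in its subtree.
e.g. "mtmmrtrrrt" and "mtmmrtrrt" share the prefix "mtmmrtrr" of length 8; no pair shares a longer one.
Longest shared-prefix length: 8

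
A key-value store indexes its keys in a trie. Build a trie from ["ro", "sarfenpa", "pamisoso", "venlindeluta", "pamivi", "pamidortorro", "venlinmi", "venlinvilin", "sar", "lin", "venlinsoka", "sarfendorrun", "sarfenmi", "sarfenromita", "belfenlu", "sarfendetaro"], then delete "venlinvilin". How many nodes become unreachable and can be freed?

5

A node on "venlinvilin"'s path can go only if nothing else ends at it or branches off below it.
The suffix "vilin" (5 nodes) is used only by "venlinvilin"; the node for "venlin" still has the child "d", so pruning stops there.
Nodes removed: 5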